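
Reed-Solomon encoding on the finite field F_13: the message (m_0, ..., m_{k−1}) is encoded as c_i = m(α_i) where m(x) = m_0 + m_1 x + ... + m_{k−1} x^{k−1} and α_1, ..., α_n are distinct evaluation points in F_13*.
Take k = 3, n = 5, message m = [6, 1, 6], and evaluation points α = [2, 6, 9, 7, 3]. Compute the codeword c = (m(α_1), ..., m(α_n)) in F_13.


c = [6, 7, 7, 8, 11]

Message polynomial: m(x) = 6 + 1·x + 6·x^2 (mod 13).
For each evaluation point α_i, compute m(α_i) mod 13:
  α_1 = 2: Horner steps 6 → 0 → 6, so m(2) = 6.
  α_2 = 6: Horner steps 6 → 11 → 7, so m(6) = 7.
  α_3 = 9: Horner steps 6 → 3 → 7, so m(9) = 7.
  α_4 = 7: Horner steps 6 → 4 → 8, so m(7) = 8.
  α_5 = 3: Horner steps 6 → 6 → 11, so m(3) = 11.
Codeword c = [6, 7, 7, 8, 11] ∈ F_13^5.


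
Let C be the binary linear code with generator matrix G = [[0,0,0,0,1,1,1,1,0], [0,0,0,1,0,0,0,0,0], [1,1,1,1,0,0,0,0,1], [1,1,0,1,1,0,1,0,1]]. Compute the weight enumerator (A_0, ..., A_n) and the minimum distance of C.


Weight distribution: A_0 = 1, A_1 = 1, A_3 = 2, A_4 = 4, A_5 = 4, A_6 = 2, A_8 = 1, A_9 = 1. Minimum distance d = 1.

Enumerate all 2^4 = 16 messages m ∈ F_2^4.
For each, compute codeword c = mG in F_2^9, then tally its weight.
  m = 0000 → c = 000000000, weight = 0.
  m = 1000 → c = 000011110, weight = 4.
  m = 0100 → c = 000100000, weight = 1.
  m = 1100 → c = 000111110, weight = 5.
  m = 0010 → c = 111100001, weight = 5.
  m = 1010 → c = 111111111, weight = 9.
  m = 0110 → c = 111000001, weight = 4.
  m = 1110 → c = 111011111, weight = 8.
  m = 0001 → c = 110110101, weight = 6.
  m = 1001 → c = 110101011, weight = 6.
  m = 0101 → c = 110010101, weight = 5.
  m = 1101 → c = 110001011, weight = 5.
  m = 0011 → c = 001010100, weight = 3.
  m = 1011 → c = 001001010, weight = 3.
  m = 0111 → c = 001110100, weight = 4.
  m = 1111 → c = 001101010, weight = 4.
Tally weights:
  weight 0: 1 codewords.
  weight 1: 1 codewords.
  weight 3: 2 codewords.
  weight 4: 4 codewords.
  weight 5: 4 codewords.
  weight 6: 2 codewords.
  weight 8: 1 codewords.
  weight 9: 1 codewords.
Minimum distance d = smallest w > 0 with A_w > 0 = 1.
Sanity: Σ A_w = 16 = 2^4 = 16 ✓.


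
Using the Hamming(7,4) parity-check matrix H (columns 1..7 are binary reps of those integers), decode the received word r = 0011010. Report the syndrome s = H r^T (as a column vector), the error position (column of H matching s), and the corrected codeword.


s = (0, 0, 1)^T, error position = 1, corrected codeword c = 1011010

Compute s = H r^T mod 2 one row at a time:
  s_1 = 1 + 0 + 1 + 0 = 2 ≡ 0 (mod 2).
  s_2 = 0 + 1 + 1 + 0 = 2 ≡ 0 (mod 2).
  s_3 = 0 + 1 + 0 + 0 = 1 ≡ 1 (mod 2).
s = (0, 0, 1)^T — this equals column 1 of H (binary 001), so error is at position 1.
Correct: flip bit 1 of r = 0011010 to get c = 1011010.


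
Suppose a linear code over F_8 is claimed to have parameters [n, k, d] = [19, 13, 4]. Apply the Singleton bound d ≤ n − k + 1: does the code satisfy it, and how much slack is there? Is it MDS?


Singleton RHS = n − k + 1 = 7, slack = 3, bound satisfied, not MDS.

Singleton bound: d ≤ n − k + 1.
Here n = 19, k = 13, so n − k + 1 = 7.
Given d = 4, check d ≤ 7: YES.
Slack = (n − k + 1) − d = 3.
The code is NOT MDS (slack = 3 > 0).
Description: the claimed parameters are [19, 13, 4]_8; such a code would be non-MDS.


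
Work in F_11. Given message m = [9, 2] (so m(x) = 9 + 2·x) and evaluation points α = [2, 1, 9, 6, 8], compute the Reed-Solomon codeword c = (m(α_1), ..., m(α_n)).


c = [2, 0, 5, 10, 3]

Message polynomial: m(x) = 9 + 2·x (mod 11).
For each evaluation point α_i, compute m(α_i) mod 11:
  α_1 = 2: Horner steps 2 → 2, so m(2) = 2.
  α_2 = 1: Horner steps 2 → 0, so m(1) = 0.
  α_3 = 9: Horner steps 2 → 5, so m(9) = 5.
  α_4 = 6: Horner steps 2 → 10, so m(6) = 10.
  α_5 = 8: Horner steps 2 → 3, so m(8) = 3.
Codeword c = [2, 0, 5, 10, 3] ∈ F_11^5.


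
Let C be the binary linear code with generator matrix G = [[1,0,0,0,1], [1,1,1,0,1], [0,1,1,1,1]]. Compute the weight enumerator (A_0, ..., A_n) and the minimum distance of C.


Weight distribution: A_0 = 1, A_2 = 4, A_4 = 3. Minimum distance d = 2.

Enumerate all 2^3 = 8 messages m ∈ F_2^3.
For each, compute codeword c = mG in F_2^5, then tally its weight.
  m = 000 → c = 00000, weight = 0.
  m = 100 → c = 10001, weight = 2.
  m = 010 → c = 11101, weight = 4.
  m = 110 → c = 01100, weight = 2.
  m = 001 → c = 01111, weight = 4.
  m = 101 → c = 11110, weight = 4.
  m = 011 → c = 10010, weight = 2.
  m = 111 → c = 00011, weight = 2.
Tally weights:
  weight 0: 1 codewords.
  weight 2: 4 codewords.
  weight 4: 3 codewords.
Minimum distance d = smallest w > 0 with A_w > 0 = 2.
Sanity: Σ A_w = 8 = 2^3 = 8 ✓.


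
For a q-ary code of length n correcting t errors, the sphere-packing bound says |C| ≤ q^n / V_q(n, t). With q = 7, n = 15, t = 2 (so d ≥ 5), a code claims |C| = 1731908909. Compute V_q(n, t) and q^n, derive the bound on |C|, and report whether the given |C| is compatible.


V_q(n, t) = 3871, q^n = 4747561509943, Hamming bound = 1226443169, |C| = 1731908909 > bound (violated).

Step 1: Compute V_q(n, t) = Σ_{j=0}^2 C(n, j) (q−1)^j.
  j = 0: C(15,0)·(6)^0 = 1·1 = 1.
  j = 1: C(15,1)·(6)^1 = 15·6 = 90.
  j = 2: C(15,2)·(6)^2 = 105·36 = 3780.
  V_q(n, t) = 1 + 90 + 3780 = 3871.
Step 2: q^n = 7^15 = 4747561509943.
Step 3: Hamming bound ⌊q^n / V_q(n,t)⌋ = ⌊4747561509943/3871⌋ = 1226443169.
Step 4: Compare |C| = 1731908909 to 1226443169: violated.
The claimed |C| lies above the Hamming bound, so no 7-ary code of length 15 with d ≥ 5 can have 1731908909 codewords.


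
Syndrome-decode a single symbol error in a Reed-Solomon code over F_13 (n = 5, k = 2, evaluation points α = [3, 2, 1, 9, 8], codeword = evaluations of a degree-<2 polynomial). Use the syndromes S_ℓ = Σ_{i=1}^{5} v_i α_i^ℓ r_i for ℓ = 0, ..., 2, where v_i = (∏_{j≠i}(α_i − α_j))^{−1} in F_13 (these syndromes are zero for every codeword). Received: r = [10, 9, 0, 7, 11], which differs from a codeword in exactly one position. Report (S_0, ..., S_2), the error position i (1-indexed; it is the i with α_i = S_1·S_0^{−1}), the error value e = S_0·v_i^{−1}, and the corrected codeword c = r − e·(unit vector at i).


S = (12, 10, 4), error at position 1, error magnitude e = 5, c = [5, 9, 0, 7, 11].

Step 1: column multipliers v_i = (∏_{j≠i}(α_i − α_j))^{−1} mod 13.
  i = 1 (α = 3): (3−2)(3−1)(3−9)(3−8) = 1·2·(−6)·(−5) = 60 ≡ 8, so v_1 = 8^{−1} = 5 (mod 13).
  i = 2 (α = 2): (2−3)(2−1)(2−9)(2−8) = (−1)·1·(−7)·(−6) = −42 ≡ 10, so v_2 = 10^{−1} = 4 (mod 13).
  i = 3 (α = 1): (1−3)(1−2)(1−9)(1−8) = (−2)·(−1)·(−8)·(−7) = 112 ≡ 8, so v_3 = 8^{−1} = 5 (mod 13).
  i = 4 (α = 9): (9−3)(9−2)(9−1)(9−8) = 6·7·8·1 = 336 ≡ 11, so v_4 = 11^{−1} = 6 (mod 13).
  i = 5 (α = 8): (8−3)(8−2)(8−1)(8−9) = 5·6·7·(−1) = −210 ≡ 11, so v_5 = 11^{−1} = 6 (mod 13).
  v = [5, 4, 5, 6, 6].
Step 2: syndromes of r = [10, 9, 0, 7, 11] (all sums mod 13).
  S_0 = Σ v_i r_i = 5·10 + 4·9 + 5·0 + 6·7 + 6·11 = 194 ≡ 12.
  S_1 = Σ v_i α_i r_i = 5·3·10 + 4·2·9 + 5·1·0 + 6·9·7 + 6·8·11 = 1128 ≡ 10.
  α_i^2 mod 13 = [9, 4, 1, 3, 12].
  S_2 = Σ v_i α_i^2 r_i = 5·9·10 + 4·4·9 + 5·1·0 + 6·3·7 + 6·12·11 = 1512 ≡ 4.
  S = (12, 10, 4) ≠ 0, so r is not a codeword (an error is present).
Step 3: locate the error. For a single error e at position i, S_ℓ = v_i·e·α_i^ℓ, so α_err = S_1/S_0.
  S_0^{−1} = 12^{−1} = 12 (mod 13), so α_err = 10·12 = 120 ≡ 3 = α_1. Error position i = 1.
  Consistency check: S_2/S_1 = 4·4 = 16 ≡ 3 = α_err ✓ (single-error assumption holds).
Step 4: error magnitude e = S_0/v_1 = S_0·∏_{j≠1}(α_1 − α_j) = 12·8 = 96 ≡ 5 (mod 13).
Step 5: correct position 1: c_1 = r_1 − e = 10 − 5 ≡ 5 (mod 13). Hence c = [5, 9, 0, 7, 11].
  Check: interpolating c through the α_i gives m(x) = 4 + 9·x (degree < 2) with m(α_i) = c_i for every i, so c is indeed a codeword.


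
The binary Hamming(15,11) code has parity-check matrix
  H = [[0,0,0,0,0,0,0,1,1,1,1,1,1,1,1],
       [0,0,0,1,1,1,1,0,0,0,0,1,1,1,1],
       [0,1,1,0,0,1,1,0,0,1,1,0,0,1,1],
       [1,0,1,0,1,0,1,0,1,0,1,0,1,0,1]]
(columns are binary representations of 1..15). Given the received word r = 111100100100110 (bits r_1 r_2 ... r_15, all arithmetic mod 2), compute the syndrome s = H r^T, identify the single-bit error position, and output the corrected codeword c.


s = (1, 0, 1, 0)^T, error position = 10, corrected codeword c = 111100100000110

Compute s = H r^T mod 2 one row at a time:
  s_1 = 0 + 0 + 1 + 0 + 0 + 1 + 1 + 0 = 3 ≡ 1 (mod 2).
  s_2 = 1 + 0 + 0 + 1 + 0 + 1 + 1 + 0 = 4 ≡ 0 (mod 2).
  s_3 = 1 + 1 + 0 + 1 + 1 + 0 + 1 + 0 = 5 ≡ 1 (mod 2).
  s_4 = 1 + 1 + 0 + 1 + 0 + 0 + 1 + 0 = 4 ≡ 0 (mod 2).
s = (1, 0, 1, 0)^T — this equals column 10 of H (binary 1010), so error is at position 10.
Correct: flip bit 10 of r = 111100100100110 to get c = 111100100000110.


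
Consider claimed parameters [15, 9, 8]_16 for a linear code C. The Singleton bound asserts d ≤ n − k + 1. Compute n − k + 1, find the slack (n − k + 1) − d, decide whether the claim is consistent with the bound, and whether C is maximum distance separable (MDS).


Singleton RHS = n − k + 1 = 7, slack = -1, bound violated (no such code; not MDS).

Singleton bound: d ≤ n − k + 1.
Here n = 15, k = 9, so n − k + 1 = 7.
Given d = 8, check d ≤ 7: NO.
Slack = (n − k + 1) − d = -1.
The slack is negative: d = 8 exceeds n − k + 1 = 7 by 1, so the Singleton bound is violated and no linear [15, 9, 8]_16 code can exist. In particular it is not MDS (MDS requires d = n − k + 1 exactly).
Description: the claimed parameters are [15, 9, 8]_16; such a code would be impossible (violates the Singleton bound).


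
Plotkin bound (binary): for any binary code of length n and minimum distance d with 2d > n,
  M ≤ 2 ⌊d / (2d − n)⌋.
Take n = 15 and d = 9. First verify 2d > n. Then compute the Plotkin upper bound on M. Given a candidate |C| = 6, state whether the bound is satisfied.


Plotkin bound M ≤ 6; given |C| = 6 ≤ bound (satisfied).

Check applicability: 2d = 18, n = 15.
2d − n = 3 > 0, so Plotkin applies.
Compute d/(2d−n) = 9/3 ≈ 3.0000.
⌊d/(2d−n)⌋ = 3.
Plotkin bound: M ≤ 2·3 = 6.
Given |C| = 6, check: satisfied.
This |C| is at the Plotkin bound.


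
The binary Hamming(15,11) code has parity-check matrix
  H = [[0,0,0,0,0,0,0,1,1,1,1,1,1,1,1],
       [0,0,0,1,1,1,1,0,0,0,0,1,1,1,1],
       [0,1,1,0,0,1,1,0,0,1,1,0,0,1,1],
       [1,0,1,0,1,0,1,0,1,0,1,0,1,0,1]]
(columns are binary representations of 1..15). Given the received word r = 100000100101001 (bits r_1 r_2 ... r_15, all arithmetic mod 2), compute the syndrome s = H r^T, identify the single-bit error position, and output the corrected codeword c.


s = (1, 1, 1, 1)^T, error position = 15, corrected codeword c = 100000100101000

Compute s = H r^T mod 2 one row at a time:
  s_1 = 0 + 0 + 1 + 0 + 1 + 0 + 0 + 1 = 3 ≡ 1 (mod 2).
  s_2 = 0 + 0 + 0 + 1 + 1 + 0 + 0 + 1 = 3 ≡ 1 (mod 2).
  s_3 = 0 + 0 + 0 + 1 + 1 + 0 + 0 + 1 = 3 ≡ 1 (mod 2).
  s_4 = 1 + 0 + 0 + 1 + 0 + 0 + 0 + 1 = 3 ≡ 1 (mod 2).
s = (1, 1, 1, 1)^T — this equals column 15 of H (binary 1111), so error is at position 15.
Correct: flip bit 15 of r = 100000100101001 to get c = 100000100101000.


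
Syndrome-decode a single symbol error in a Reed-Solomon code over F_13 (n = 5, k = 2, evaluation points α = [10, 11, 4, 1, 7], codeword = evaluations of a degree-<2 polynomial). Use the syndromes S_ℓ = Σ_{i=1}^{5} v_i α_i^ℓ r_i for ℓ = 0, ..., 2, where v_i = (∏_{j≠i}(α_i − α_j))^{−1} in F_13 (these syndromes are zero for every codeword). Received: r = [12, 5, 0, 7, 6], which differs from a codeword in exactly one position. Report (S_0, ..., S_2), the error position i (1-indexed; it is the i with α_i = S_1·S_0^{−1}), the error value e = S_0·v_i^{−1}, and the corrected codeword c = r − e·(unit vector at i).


S = (8, 10, 6), error at position 2, error magnitude e = 4, c = [12, 1, 0, 7, 6].

Step 1: column multipliers v_i = (∏_{j≠i}(α_i − α_j))^{−1} mod 13.
  i = 1 (α = 10): (10−11)(10−4)(10−1)(10−7) = (−1)·6·9·3 = −162 ≡ 7, so v_1 = 7^{−1} = 2 (mod 13).
  i = 2 (α = 11): (11−10)(11−4)(11−1)(11−7) = 1·7·10·4 = 280 ≡ 7, so v_2 = 7^{−1} = 2 (mod 13).
  i = 3 (α = 4): (4−10)(4−11)(4−1)(4−7) = (−6)·(−7)·3·(−3) = −378 ≡ 12, so v_3 = 12^{−1} = 12 (mod 13).
  i = 4 (α = 1): (1−10)(1−11)(1−4)(1−7) = (−9)·(−10)·(−3)·(−6) = 1620 ≡ 8, so v_4 = 8^{−1} = 5 (mod 13).
  i = 5 (α = 7): (7−10)(7−11)(7−4)(7−1) = (−3)·(−4)·3·6 = 216 ≡ 8, so v_5 = 8^{−1} = 5 (mod 13).
  v = [2, 2, 12, 5, 5].
Step 2: syndromes of r = [12, 5, 0, 7, 6] (all sums mod 13).
  S_0 = Σ v_i r_i = 2·12 + 2·5 + 12·0 + 5·7 + 5·6 = 99 ≡ 8.
  S_1 = Σ v_i α_i r_i = 2·10·12 + 2·11·5 + 12·4·0 + 5·1·7 + 5·7·6 = 595 ≡ 10.
  α_i^2 mod 13 = [9, 4, 3, 1, 10].
  S_2 = Σ v_i α_i^2 r_i = 2·9·12 + 2·4·5 + 12·3·0 + 5·1·7 + 5·10·6 = 591 ≡ 6.
  S = (8, 10, 6) ≠ 0, so r is not a codeword (an error is present).
Step 3: locate the error. For a single error e at position i, S_ℓ = v_i·e·α_i^ℓ, so α_err = S_1/S_0.
  S_0^{−1} = 8^{−1} = 5 (mod 13), so α_err = 10·5 = 50 ≡ 11 = α_2. Error position i = 2.
  Consistency check: S_2/S_1 = 6·4 = 24 ≡ 11 = α_err ✓ (single-error assumption holds).
Step 4: error magnitude e = S_0/v_2 = S_0·∏_{j≠2}(α_2 − α_j) = 8·7 = 56 ≡ 4 (mod 13).
Step 5: correct position 2: c_2 = r_2 − e = 5 − 4 ≡ 1 (mod 13). Hence c = [12, 1, 0, 7, 6].
  Check: interpolating c through the α_i gives m(x) = 5 + 2·x (degree < 2) with m(α_i) = c_i for every i, so c is indeed a codeword.


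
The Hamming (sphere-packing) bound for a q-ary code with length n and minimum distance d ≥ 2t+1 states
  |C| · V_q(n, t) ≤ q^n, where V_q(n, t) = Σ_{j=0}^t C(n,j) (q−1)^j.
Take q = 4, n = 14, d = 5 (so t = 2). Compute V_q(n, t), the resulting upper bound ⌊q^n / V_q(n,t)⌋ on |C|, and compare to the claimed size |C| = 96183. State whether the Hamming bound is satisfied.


V_q(n, t) = 862, q^n = 268435456, Hamming bound = 311410, |C| = 96183 ≤ bound (satisfied).

Step 1: Compute V_q(n, t) = Σ_{j=0}^2 C(n, j) (q−1)^j.
  j = 0: C(14,0)·(3)^0 = 1·1 = 1.
  j = 1: C(14,1)·(3)^1 = 14·3 = 42.
  j = 2: C(14,2)·(3)^2 = 91·9 = 819.
  V_q(n, t) = 1 + 42 + 819 = 862.
Step 2: q^n = 4^14 = 268435456.
Step 3: Hamming bound ⌊q^n / V_q(n,t)⌋ = ⌊268435456/862⌋ = 311410.
Step 4: Compare |C| = 96183 to 311410: satisfied.
The claimed |C| lies below the Hamming bound.


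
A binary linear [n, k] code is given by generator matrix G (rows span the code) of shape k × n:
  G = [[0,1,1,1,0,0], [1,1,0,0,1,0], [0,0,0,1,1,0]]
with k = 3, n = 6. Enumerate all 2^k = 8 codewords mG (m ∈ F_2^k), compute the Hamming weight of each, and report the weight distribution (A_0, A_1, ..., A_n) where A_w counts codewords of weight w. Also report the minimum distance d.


Weight distribution: A_0 = 1, A_2 = 2, A_3 = 4, A_4 = 1. Minimum distance d = 2.

Enumerate all 2^3 = 8 messages m ∈ F_2^3.
For each, compute codeword c = mG in F_2^6, then tally its weight.
  m = 000 → c = 000000, weight = 0.
  m = 100 → c = 011100, weight = 3.
  m = 010 → c = 110010, weight = 3.
  m = 110 → c = 101110, weight = 4.
  m = 001 → c = 000110, weight = 2.
  m = 101 → c = 011010, weight = 3.
  m = 011 → c = 110100, weight = 3.
  m = 111 → c = 101000, weight = 2.
Tally weights:
  weight 0: 1 codewords.
  weight 2: 2 codewords.
  weight 3: 4 codewords.
  weight 4: 1 codewords.
Minimum distance d = smallest w > 0 with A_w > 0 = 2.
Sanity: Σ A_w = 8 = 2^3 = 8 ✓.


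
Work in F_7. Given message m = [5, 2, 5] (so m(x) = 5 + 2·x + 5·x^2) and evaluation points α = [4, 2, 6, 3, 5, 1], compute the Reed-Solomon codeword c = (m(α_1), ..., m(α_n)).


c = [2, 1, 1, 0, 0, 5]

Message polynomial: m(x) = 5 + 2·x + 5·x^2 (mod 7).
For each evaluation point α_i, compute m(α_i) mod 7:
  α_1 = 4: Horner steps 5 → 1 → 2, so m(4) = 2.
  α_2 = 2: Horner steps 5 → 5 → 1, so m(2) = 1.
  α_3 = 6: Horner steps 5 → 4 → 1, so m(6) = 1.
  α_4 = 3: Horner steps 5 → 3 → 0, so m(3) = 0.
  α_5 = 5: Horner steps 5 → 6 → 0, so m(5) = 0.
  α_6 = 1: Horner steps 5 → 0 → 5, so m(1) = 5.
Codeword c = [2, 1, 1, 0, 0, 5] ∈ F_7^6.


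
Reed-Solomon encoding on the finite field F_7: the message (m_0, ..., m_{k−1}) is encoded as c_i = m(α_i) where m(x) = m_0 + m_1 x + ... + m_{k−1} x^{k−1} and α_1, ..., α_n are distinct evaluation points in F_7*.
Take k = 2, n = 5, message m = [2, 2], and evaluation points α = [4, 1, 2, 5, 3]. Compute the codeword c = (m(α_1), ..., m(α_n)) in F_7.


c = [3, 4, 6, 5, 1]

Message polynomial: m(x) = 2 + 2·x (mod 7).
For each evaluation point α_i, compute m(α_i) mod 7:
  α_1 = 4: Horner steps 2 → 3, so m(4) = 3.
  α_2 = 1: Horner steps 2 → 4, so m(1) = 4.
  α_3 = 2: Horner steps 2 → 6, so m(2) = 6.
  α_4 = 5: Horner steps 2 → 5, so m(5) = 5.
  α_5 = 3: Horner steps 2 → 1, so m(3) = 1.
Codeword c = [3, 4, 6, 5, 1] ∈ F_7^5.


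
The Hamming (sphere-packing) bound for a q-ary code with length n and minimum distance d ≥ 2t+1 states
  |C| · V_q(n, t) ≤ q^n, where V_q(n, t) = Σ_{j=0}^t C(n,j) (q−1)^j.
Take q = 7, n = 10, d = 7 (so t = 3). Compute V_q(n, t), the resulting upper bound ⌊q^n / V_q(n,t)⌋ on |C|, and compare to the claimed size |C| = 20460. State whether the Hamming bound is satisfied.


V_q(n, t) = 27601, q^n = 282475249, Hamming bound = 10234, |C| = 20460 > bound (violated).

Step 1: Compute V_q(n, t) = Σ_{j=0}^3 C(n, j) (q−1)^j.
  j = 0: C(10,0)·(6)^0 = 1·1 = 1.
  j = 1: C(10,1)·(6)^1 = 10·6 = 60.
  j = 2: C(10,2)·(6)^2 = 45·36 = 1620.
  j = 3: C(10,3)·(6)^3 = 120·216 = 25920.
  V_q(n, t) = 1 + 60 + 1620 + 25920 = 27601.
Step 2: q^n = 7^10 = 282475249.
Step 3: Hamming bound ⌊q^n / V_q(n,t)⌋ = ⌊282475249/27601⌋ = 10234.
Step 4: Compare |C| = 20460 to 10234: violated.
The claimed |C| lies above the Hamming bound, so no 7-ary code of length 10 with d ≥ 7 can have 20460 codewords.


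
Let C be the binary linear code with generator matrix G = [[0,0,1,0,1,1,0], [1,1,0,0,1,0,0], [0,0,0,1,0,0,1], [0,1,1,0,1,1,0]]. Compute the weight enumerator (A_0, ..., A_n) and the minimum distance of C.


Weight distribution: A_0 = 1, A_1 = 1, A_2 = 2, A_3 = 4, A_4 = 3, A_5 = 3, A_6 = 2. Minimum distance d = 1.

Enumerate all 2^4 = 16 messages m ∈ F_2^4.
For each, compute codeword c = mG in F_2^7, then tally its weight.
  m = 0000 → c = 0000000, weight = 0.
  m = 1000 → c = 0010110, weight = 3.
  m = 0100 → c = 1100100, weight = 3.
  m = 1100 → c = 1110010, weight = 4.
  m = 0010 → c = 0001001, weight = 2.
  m = 1010 → c = 0011111, weight = 5.
  m = 0110 → c = 1101101, weight = 5.
  m = 1110 → c = 1111011, weight = 6.
  m = 0001 → c = 0110110, weight = 4.
  m = 1001 → c = 0100000, weight = 1.
  m = 0101 → c = 1010010, weight = 3.
  m = 1101 → c = 1000100, weight = 2.
  m = 0011 → c = 0111111, weight = 6.
  m = 1011 → c = 0101001, weight = 3.
  m = 0111 → c = 1011011, weight = 5.
  m = 1111 → c = 1001101, weight = 4.
Tally weights:
  weight 0: 1 codewords.
  weight 1: 1 codewords.
  weight 2: 2 codewords.
  weight 3: 4 codewords.
  weight 4: 3 codewords.
  weight 5: 3 codewords.
  weight 6: 2 codewords.
Minimum distance d = smallest w > 0 with A_w > 0 = 1.
Sanity: Σ A_w = 16 = 2^4 = 16 ✓.


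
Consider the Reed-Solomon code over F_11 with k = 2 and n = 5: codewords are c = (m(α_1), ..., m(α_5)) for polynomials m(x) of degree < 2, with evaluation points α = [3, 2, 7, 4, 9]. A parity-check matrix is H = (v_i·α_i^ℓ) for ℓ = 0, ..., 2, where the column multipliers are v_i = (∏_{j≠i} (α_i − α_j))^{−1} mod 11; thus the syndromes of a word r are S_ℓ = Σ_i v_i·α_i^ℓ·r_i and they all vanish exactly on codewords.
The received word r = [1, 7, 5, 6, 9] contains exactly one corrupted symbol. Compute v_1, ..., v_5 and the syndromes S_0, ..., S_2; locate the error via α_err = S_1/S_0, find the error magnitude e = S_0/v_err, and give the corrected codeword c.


S = (6, 9, 8), error at position 3, error magnitude e = 6, c = [1, 7, 10, 6, 9].

Step 1: column multipliers v_i = (∏_{j≠i}(α_i − α_j))^{−1} mod 11.
  i = 1 (α = 3): (3−2)(3−7)(3−4)(3−9) = 1·(−4)·(−1)·(−6) = −24 ≡ 9, so v_1 = 9^{−1} = 5 (mod 11).
  i = 2 (α = 2): (2−3)(2−7)(2−4)(2−9) = (−1)·(−5)·(−2)·(−7) = 70 ≡ 4, so v_2 = 4^{−1} = 3 (mod 11).
  i = 3 (α = 7): (7−3)(7−2)(7−4)(7−9) = 4·5·3·(−2) = −120 ≡ 1, so v_3 = 1^{−1} = 1 (mod 11).
  i = 4 (α = 4): (4−3)(4−2)(4−7)(4−9) = 1·2·(−3)·(−5) = 30 ≡ 8, so v_4 = 8^{−1} = 7 (mod 11).
  i = 5 (α = 9): (9−3)(9−2)(9−7)(9−4) = 6·7·2·5 = 420 ≡ 2, so v_5 = 2^{−1} = 6 (mod 11).
  v = [5, 3, 1, 7, 6].
Step 2: syndromes of r = [1, 7, 5, 6, 9] (all sums mod 11).
  S_0 = Σ v_i r_i = 5·1 + 3·7 + 1·5 + 7·6 + 6·9 = 127 ≡ 6.
  S_1 = Σ v_i α_i r_i = 5·3·1 + 3·2·7 + 1·7·5 + 7·4·6 + 6·9·9 = 746 ≡ 9.
  α_i^2 mod 11 = [9, 4, 5, 5, 4].
  S_2 = Σ v_i α_i^2 r_i = 5·9·1 + 3·4·7 + 1·5·5 + 7·5·6 + 6·4·9 = 580 ≡ 8.
  S = (6, 9, 8) ≠ 0, so r is not a codeword (an error is present).
Step 3: locate the error. For a single error e at position i, S_ℓ = v_i·e·α_i^ℓ, so α_err = S_1/S_0.
  S_0^{−1} = 6^{−1} = 2 (mod 11), so α_err = 9·2 = 18 ≡ 7 = α_3. Error position i = 3.
  Consistency check: S_2/S_1 = 8·5 = 40 ≡ 7 = α_err ✓ (single-error assumption holds).
Step 4: error magnitude e = S_0/v_3 = S_0·∏_{j≠3}(α_3 − α_j) = 6·1 = 6 ≡ 6 (mod 11).
Step 5: correct position 3: c_3 = r_3 − e = 5 − 6 ≡ 10 (mod 11). Hence c = [1, 7, 10, 6, 9].
  Check: interpolating c through the α_i gives m(x) = 8 + 5·x (degree < 2) with m(α_i) = c_i for every i, so c is indeed a codeword.


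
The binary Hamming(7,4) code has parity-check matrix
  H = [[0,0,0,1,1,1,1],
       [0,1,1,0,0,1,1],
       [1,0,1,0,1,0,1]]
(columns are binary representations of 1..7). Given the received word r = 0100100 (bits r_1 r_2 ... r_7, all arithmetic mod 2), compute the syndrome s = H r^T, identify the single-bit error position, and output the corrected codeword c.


s = (1, 1, 1)^T, error position = 7, corrected codeword c = 0100101

Compute s = H r^T mod 2 one row at a time:
  s_1 = 0 + 1 + 0 + 0 = 1 ≡ 1 (mod 2).
  s_2 = 1 + 0 + 0 + 0 = 1 ≡ 1 (mod 2).
  s_3 = 0 + 0 + 1 + 0 = 1 ≡ 1 (mod 2).
s = (1, 1, 1)^T — this equals column 7 of H (binary 111), so error is at position 7.
Correct: flip bit 7 of r = 0100100 to get c = 0100101.


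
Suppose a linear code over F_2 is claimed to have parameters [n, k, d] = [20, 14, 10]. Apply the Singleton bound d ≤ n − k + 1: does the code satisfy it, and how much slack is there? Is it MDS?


Singleton RHS = n − k + 1 = 7, slack = -3, bound violated (no such code; not MDS).

Singleton bound: d ≤ n − k + 1.
Here n = 20, k = 14, so n − k + 1 = 7.
Given d = 10, check d ≤ 7: NO.
Slack = (n − k + 1) − d = -3.
The slack is negative: d = 10 exceeds n − k + 1 = 7 by 3, so the Singleton bound is violated and no linear [20, 14, 10]_2 code can exist. In particular it is not MDS (MDS requires d = n − k + 1 exactly).
Description: the claimed parameters are [20, 14, 10]_2; such a code would be impossible (violates the Singleton bound).


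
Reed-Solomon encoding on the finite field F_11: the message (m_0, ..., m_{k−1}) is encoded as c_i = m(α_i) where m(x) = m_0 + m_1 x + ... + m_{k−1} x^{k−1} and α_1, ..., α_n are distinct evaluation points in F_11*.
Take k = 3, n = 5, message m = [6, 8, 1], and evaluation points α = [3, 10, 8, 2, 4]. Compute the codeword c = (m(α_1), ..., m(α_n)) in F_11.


c = [6, 10, 2, 4, 10]

Message polynomial: m(x) = 6 + 8·x + 1·x^2 (mod 11).
For each evaluation point α_i, compute m(α_i) mod 11:
  α_1 = 3: Horner steps 1 → 0 → 6, so m(3) = 6.
  α_2 = 10: Horner steps 1 → 7 → 10, so m(10) = 10.
  α_3 = 8: Horner steps 1 → 5 → 2, so m(8) = 2.
  α_4 = 2: Horner steps 1 → 10 → 4, so m(2) = 4.
  α_5 = 4: Horner steps 1 → 1 → 10, so m(4) = 10.
Codeword c = [6, 10, 2, 4, 10] ∈ F_11^5.


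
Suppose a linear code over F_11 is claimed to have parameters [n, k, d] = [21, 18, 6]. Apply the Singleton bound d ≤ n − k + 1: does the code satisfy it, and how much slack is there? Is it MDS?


Singleton RHS = n − k + 1 = 4, slack = -2, bound violated (no such code; not MDS).

Singleton bound: d ≤ n − k + 1.
Here n = 21, k = 18, so n − k + 1 = 4.
Given d = 6, check d ≤ 4: NO.
Slack = (n − k + 1) − d = -2.
The slack is negative: d = 6 exceeds n − k + 1 = 4 by 2, so the Singleton bound is violated and no linear [21, 18, 6]_11 code can exist. In particular it is not MDS (MDS requires d = n − k + 1 exactly).
Description: the claimed parameters are [21, 18, 6]_11; such a code would be impossible (violates the Singleton bound).


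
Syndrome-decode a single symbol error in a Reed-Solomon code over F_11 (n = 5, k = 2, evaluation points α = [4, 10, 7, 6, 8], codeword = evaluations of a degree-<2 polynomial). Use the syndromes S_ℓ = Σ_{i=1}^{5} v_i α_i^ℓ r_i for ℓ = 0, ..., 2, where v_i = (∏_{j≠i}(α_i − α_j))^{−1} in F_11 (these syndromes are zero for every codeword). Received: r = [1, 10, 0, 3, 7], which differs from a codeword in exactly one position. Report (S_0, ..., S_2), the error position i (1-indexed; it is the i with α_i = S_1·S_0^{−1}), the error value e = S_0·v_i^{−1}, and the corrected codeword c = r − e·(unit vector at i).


S = (9, 10, 5), error at position 4, error magnitude e = 10, c = [1, 10, 0, 4, 7].

Step 1: column multipliers v_i = (∏_{j≠i}(α_i − α_j))^{−1} mod 11.
  i = 1 (α = 4): (4−10)(4−7)(4−6)(4−8) = (−6)·(−3)·(−2)·(−4) = 144 ≡ 1, so v_1 = 1^{−1} = 1 (mod 11).
  i = 2 (α = 10): (10−4)(10−7)(10−6)(10−8) = 6·3·4·2 = 144 ≡ 1, so v_2 = 1^{−1} = 1 (mod 11).
  i = 3 (α = 7): (7−4)(7−10)(7−6)(7−8) = 3·(−3)·1·(−1) = 9 ≡ 9, so v_3 = 9^{−1} = 5 (mod 11).
  i = 4 (α = 6): (6−4)(6−10)(6−7)(6−8) = 2·(−4)·(−1)·(−2) = −16 ≡ 6, so v_4 = 6^{−1} = 2 (mod 11).
  i = 5 (α = 8): (8−4)(8−10)(8−7)(8−6) = 4·(−2)·1·2 = −16 ≡ 6, so v_5 = 6^{−1} = 2 (mod 11).
  v = [1, 1, 5, 2, 2].
Step 2: syndromes of r = [1, 10, 0, 3, 7] (all sums mod 11).
  S_0 = Σ v_i r_i = 1·1 + 1·10 + 5·0 + 2·3 + 2·7 = 31 ≡ 9.
  S_1 = Σ v_i α_i r_i = 1·4·1 + 1·10·10 + 5·7·0 + 2·6·3 + 2·8·7 = 252 ≡ 10.
  α_i^2 mod 11 = [5, 1, 5, 3, 9].
  S_2 = Σ v_i α_i^2 r_i = 1·5·1 + 1·1·10 + 5·5·0 + 2·3·3 + 2·9·7 = 159 ≡ 5.
  S = (9, 10, 5) ≠ 0, so r is not a codeword (an error is present).
Step 3: locate the error. For a single error e at position i, S_ℓ = v_i·e·α_i^ℓ, so α_err = S_1/S_0.
  S_0^{−1} = 9^{−1} = 5 (mod 11), so α_err = 10·5 = 50 ≡ 6 = α_4. Error position i = 4.
  Consistency check: S_2/S_1 = 5·10 = 50 ≡ 6 = α_err ✓ (single-error assumption holds).
Step 4: error magnitude e = S_0/v_4 = S_0·∏_{j≠4}(α_4 − α_j) = 9·6 = 54 ≡ 10 (mod 11).
Step 5: correct position 4: c_4 = r_4 − e = 3 − 10 ≡ 4 (mod 11). Hence c = [1, 10, 0, 4, 7].
  Check: interpolating c through the α_i gives m(x) = 6 + 7·x (degree < 2) with m(α_i) = c_i for every i, so c is indeed a codeword.


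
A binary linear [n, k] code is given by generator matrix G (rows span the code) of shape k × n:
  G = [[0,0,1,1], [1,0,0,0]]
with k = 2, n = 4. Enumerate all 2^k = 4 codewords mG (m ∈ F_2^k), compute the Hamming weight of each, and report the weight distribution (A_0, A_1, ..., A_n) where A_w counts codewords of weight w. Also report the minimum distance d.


Weight distribution: A_0 = 1, A_1 = 1, A_2 = 1, A_3 = 1. Minimum distance d = 1.

Enumerate all 2^2 = 4 messages m ∈ F_2^2.
For each, compute codeword c = mG in F_2^4, then tally its weight.
  m = 00 → c = 0000, weight = 0.
  m = 10 → c = 0011, weight = 2.
  m = 01 → c = 1000, weight = 1.
  m = 11 → c = 1011, weight = 3.
Tally weights:
  weight 0: 1 codewords.
  weight 1: 1 codewords.
  weight 2: 1 codewords.
  weight 3: 1 codewords.
Minimum distance d = smallest w > 0 with A_w > 0 = 1.
Sanity: Σ A_w = 4 = 2^2 = 4 ✓.


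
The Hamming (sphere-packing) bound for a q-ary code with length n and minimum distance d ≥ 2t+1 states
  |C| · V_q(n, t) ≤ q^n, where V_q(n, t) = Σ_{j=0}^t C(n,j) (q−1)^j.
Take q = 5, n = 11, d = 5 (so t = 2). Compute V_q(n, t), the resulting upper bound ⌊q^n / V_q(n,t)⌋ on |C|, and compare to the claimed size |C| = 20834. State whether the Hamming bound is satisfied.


V_q(n, t) = 925, q^n = 48828125, Hamming bound = 52787, |C| = 20834 ≤ bound (satisfied).

Step 1: Compute V_q(n, t) = Σ_{j=0}^2 C(n, j) (q−1)^j.
  j = 0: C(11,0)·(4)^0 = 1·1 = 1.
  j = 1: C(11,1)·(4)^1 = 11·4 = 44.
  j = 2: C(11,2)·(4)^2 = 55·16 = 880.
  V_q(n, t) = 1 + 44 + 880 = 925.
Step 2: q^n = 5^11 = 48828125.
Step 3: Hamming bound ⌊q^n / V_q(n,t)⌋ = ⌊48828125/925⌋ = 52787.
Step 4: Compare |C| = 20834 to 52787: satisfied.
The claimed |C| lies below the Hamming bound.


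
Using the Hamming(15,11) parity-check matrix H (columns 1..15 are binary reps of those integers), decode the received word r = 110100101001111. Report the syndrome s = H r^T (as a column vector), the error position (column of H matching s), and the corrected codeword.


s = (1, 0, 0, 1)^T, error position = 9, corrected codeword c = 110100100001111

Compute s = H r^T mod 2 one row at a time:
  s_1 = 0 + 1 + 0 + 0 + 1 + 1 + 1 + 1 = 5 ≡ 1 (mod 2).
  s_2 = 1 + 0 + 0 + 1 + 1 + 1 + 1 + 1 = 6 ≡ 0 (mod 2).
  s_3 = 1 + 0 + 0 + 1 + 0 + 0 + 1 + 1 = 4 ≡ 0 (mod 2).
  s_4 = 1 + 0 + 0 + 1 + 1 + 0 + 1 + 1 = 5 ≡ 1 (mod 2).
s = (1, 0, 0, 1)^T — this equals column 9 of H (binary 1001), so error is at position 9.
Correct: flip bit 9 of r = 110100101001111 to get c = 110100100001111.


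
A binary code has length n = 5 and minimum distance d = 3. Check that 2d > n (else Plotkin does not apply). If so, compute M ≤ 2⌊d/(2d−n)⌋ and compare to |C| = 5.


Plotkin bound M ≤ 6; given |C| = 5 ≤ bound (satisfied).

Check applicability: 2d = 6, n = 5.
2d − n = 1 > 0, so Plotkin applies.
Compute d/(2d−n) = 3/1 ≈ 3.0000.
⌊d/(2d−n)⌋ = 3.
Plotkin bound: M ≤ 2·3 = 6.
Given |C| = 5, check: satisfied.
This |C| is below the Plotkin bound.


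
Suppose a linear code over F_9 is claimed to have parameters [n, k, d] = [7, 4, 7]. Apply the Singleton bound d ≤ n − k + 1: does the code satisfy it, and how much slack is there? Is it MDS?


Singleton RHS = n − k + 1 = 4, slack = -3, bound violated (no such code; not MDS).

Singleton bound: d ≤ n − k + 1.
Here n = 7, k = 4, so n − k + 1 = 4.
Given d = 7, check d ≤ 4: NO.
Slack = (n − k + 1) − d = -3.
The slack is negative: d = 7 exceeds n − k + 1 = 4 by 3, so the Singleton bound is violated and no linear [7, 4, 7]_9 code can exist. In particular it is not MDS (MDS requires d = n − k + 1 exactly).
Description: the claimed parameters are [7, 4, 7]_9; such a code would be impossible (violates the Singleton bound).


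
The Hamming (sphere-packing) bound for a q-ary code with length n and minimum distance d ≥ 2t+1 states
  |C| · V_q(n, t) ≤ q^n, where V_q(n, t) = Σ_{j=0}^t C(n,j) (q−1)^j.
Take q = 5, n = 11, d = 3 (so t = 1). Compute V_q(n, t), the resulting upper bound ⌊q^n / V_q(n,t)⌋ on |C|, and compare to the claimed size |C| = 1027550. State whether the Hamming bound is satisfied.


V_q(n, t) = 45, q^n = 48828125, Hamming bound = 1085069, |C| = 1027550 ≤ bound (satisfied).

Step 1: Compute V_q(n, t) = Σ_{j=0}^1 C(n, j) (q−1)^j.
  j = 0: C(11,0)·(4)^0 = 1·1 = 1.
  j = 1: C(11,1)·(4)^1 = 11·4 = 44.
  V_q(n, t) = 1 + 44 = 45.
Step 2: q^n = 5^11 = 48828125.
Step 3: Hamming bound ⌊q^n / V_q(n,t)⌋ = ⌊48828125/45⌋ = 1085069.
Step 4: Compare |C| = 1027550 to 1085069: satisfied.
The claimed |C| lies below the Hamming bound.


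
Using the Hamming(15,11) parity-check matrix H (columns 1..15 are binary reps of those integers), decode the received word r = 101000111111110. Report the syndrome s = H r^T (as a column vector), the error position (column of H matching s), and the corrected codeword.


s = (1, 0, 1, 0)^T, error position = 10, corrected codeword c = 101000111011110

Compute s = H r^T mod 2 one row at a time:
  s_1 = 1 + 1 + 1 + 1 + 1 + 1 + 1 + 0 = 7 ≡ 1 (mod 2).
  s_2 = 0 + 0 + 0 + 1 + 1 + 1 + 1 + 0 = 4 ≡ 0 (mod 2).
  s_3 = 0 + 1 + 0 + 1 + 1 + 1 + 1 + 0 = 5 ≡ 1 (mod 2).
  s_4 = 1 + 1 + 0 + 1 + 1 + 1 + 1 + 0 = 6 ≡ 0 (mod 2).
s = (1, 0, 1, 0)^T — this equals column 10 of H (binary 1010), so error is at position 10.
Correct: flip bit 10 of r = 101000111111110 to get c = 101000111011110.


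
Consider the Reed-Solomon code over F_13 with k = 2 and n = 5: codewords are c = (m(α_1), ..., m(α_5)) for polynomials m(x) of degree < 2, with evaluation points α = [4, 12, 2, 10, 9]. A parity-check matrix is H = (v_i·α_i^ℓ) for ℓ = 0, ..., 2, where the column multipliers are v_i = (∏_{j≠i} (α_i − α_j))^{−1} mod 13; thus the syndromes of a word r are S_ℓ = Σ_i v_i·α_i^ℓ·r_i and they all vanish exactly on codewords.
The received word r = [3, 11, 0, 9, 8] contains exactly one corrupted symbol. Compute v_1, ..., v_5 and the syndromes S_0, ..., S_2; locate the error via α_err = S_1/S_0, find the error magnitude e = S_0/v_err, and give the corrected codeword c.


S = (6, 12, 11), error at position 3, error magnitude e = 12, c = [3, 11, 1, 9, 8].

Step 1: column multipliers v_i = (∏_{j≠i}(α_i − α_j))^{−1} mod 13.
  i = 1 (α = 4): (4−12)(4−2)(4−10)(4−9) = (−8)·2·(−6)·(−5) = −480 ≡ 1, so v_1 = 1^{−1} = 1 (mod 13).
  i = 2 (α = 12): (12−4)(12−2)(12−10)(12−9) = 8·10·2·3 = 480 ≡ 12, so v_2 = 12^{−1} = 12 (mod 13).
  i = 3 (α = 2): (2−4)(2−12)(2−10)(2−9) = (−2)·(−10)·(−8)·(−7) = 1120 ≡ 2, so v_3 = 2^{−1} = 7 (mod 13).
  i = 4 (α = 10): (10−4)(10−12)(10−2)(10−9) = 6·(−2)·8·1 = −96 ≡ 8, so v_4 = 8^{−1} = 5 (mod 13).
  i = 5 (α = 9): (9−4)(9−12)(9−2)(9−10) = 5·(−3)·7·(−1) = 105 ≡ 1, so v_5 = 1^{−1} = 1 (mod 13).
  v = [1, 12, 7, 5, 1].
Step 2: syndromes of r = [3, 11, 0, 9, 8] (all sums mod 13).
  S_0 = Σ v_i r_i = 1·3 + 12·11 + 7·0 + 5·9 + 1·8 = 188 ≡ 6.
  S_1 = Σ v_i α_i r_i = 1·4·3 + 12·12·11 + 7·2·0 + 5·10·9 + 1·9·8 = 2118 ≡ 12.
  α_i^2 mod 13 = [3, 1, 4, 9, 3].
  S_2 = Σ v_i α_i^2 r_i = 1·3·3 + 12·1·11 + 7·4·0 + 5·9·9 + 1·3·8 = 570 ≡ 11.
  S = (6, 12, 11) ≠ 0, so r is not a codeword (an error is present).
Step 3: locate the error. For a single error e at position i, S_ℓ = v_i·e·α_i^ℓ, so α_err = S_1/S_0.
  S_0^{−1} = 6^{−1} = 11 (mod 13), so α_err = 12·11 = 132 ≡ 2 = α_3. Error position i = 3.
  Consistency check: S_2/S_1 = 11·12 = 132 ≡ 2 = α_err ✓ (single-error assumption holds).
Step 4: error magnitude e = S_0/v_3 = S_0·∏_{j≠3}(α_3 − α_j) = 6·2 = 12 ≡ 12 (mod 13).
Step 5: correct position 3: c_3 = r_3 − e = 0 − 12 ≡ 1 (mod 13). Hence c = [3, 11, 1, 9, 8].
  Check: interpolating c through the α_i gives m(x) = 12 + 1·x (degree < 2) with m(α_i) = c_i for every i, so c is indeed a codeword.


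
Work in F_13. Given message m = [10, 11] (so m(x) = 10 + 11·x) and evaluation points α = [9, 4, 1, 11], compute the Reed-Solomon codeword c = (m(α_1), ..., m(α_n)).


c = [5, 2, 8, 1]

Message polynomial: m(x) = 10 + 11·x (mod 13).
For each evaluation point α_i, compute m(α_i) mod 13:
  α_1 = 9: Horner steps 11 → 5, so m(9) = 5.
  α_2 = 4: Horner steps 11 → 2, so m(4) = 2.
  α_3 = 1: Horner steps 11 → 8, so m(1) = 8.
  α_4 = 11: Horner steps 11 → 1, so m(11) = 1.
Codeword c = [5, 2, 8, 1] ∈ F_13^4.


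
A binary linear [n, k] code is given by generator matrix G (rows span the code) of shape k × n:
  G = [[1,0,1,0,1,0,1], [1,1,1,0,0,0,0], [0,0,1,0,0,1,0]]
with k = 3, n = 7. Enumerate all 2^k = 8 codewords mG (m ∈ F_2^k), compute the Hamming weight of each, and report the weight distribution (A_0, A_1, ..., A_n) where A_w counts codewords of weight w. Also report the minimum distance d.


Weight distribution: A_0 = 1, A_2 = 1, A_3 = 3, A_4 = 2, A_5 = 1. Minimum distance d = 2.

Enumerate all 2^3 = 8 messages m ∈ F_2^3.
For each, compute codeword c = mG in F_2^7, then tally its weight.
  m = 000 → c = 0000000, weight = 0.
  m = 100 → c = 1010101, weight = 4.
  m = 010 → c = 1110000, weight = 3.
  m = 110 → c = 0100101, weight = 3.
  m = 001 → c = 0010010, weight = 2.
  m = 101 → c = 1000111, weight = 4.
  m = 011 → c = 1100010, weight = 3.
  m = 111 → c = 0110111, weight = 5.
Tally weights:
  weight 0: 1 codewords.
  weight 2: 1 codewords.
  weight 3: 3 codewords.
  weight 4: 2 codewords.
  weight 5: 1 codewords.
Minimum distance d = smallest w > 0 with A_w > 0 = 2.
Sanity: Σ A_w = 8 = 2^3 = 8 ✓.


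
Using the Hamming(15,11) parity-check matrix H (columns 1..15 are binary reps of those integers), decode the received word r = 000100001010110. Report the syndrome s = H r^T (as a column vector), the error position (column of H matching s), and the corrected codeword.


s = (0, 1, 0, 1)^T, error position = 5, corrected codeword c = 000110001010110

Compute s = H r^T mod 2 one row at a time:
  s_1 = 0 + 1 + 0 + 1 + 0 + 1 + 1 + 0 = 4 ≡ 0 (mod 2).
  s_2 = 1 + 0 + 0 + 0 + 0 + 1 + 1 + 0 = 3 ≡ 1 (mod 2).
  s_3 = 0 + 0 + 0 + 0 + 0 + 1 + 1 + 0 = 2 ≡ 0 (mod 2).
  s_4 = 0 + 0 + 0 + 0 + 1 + 1 + 1 + 0 = 3 ≡ 1 (mod 2).
s = (0, 1, 0, 1)^T — this equals column 5 of H (binary 0101), so error is at position 5.
Correct: flip bit 5 of r = 000100001010110 to get c = 000110001010110.


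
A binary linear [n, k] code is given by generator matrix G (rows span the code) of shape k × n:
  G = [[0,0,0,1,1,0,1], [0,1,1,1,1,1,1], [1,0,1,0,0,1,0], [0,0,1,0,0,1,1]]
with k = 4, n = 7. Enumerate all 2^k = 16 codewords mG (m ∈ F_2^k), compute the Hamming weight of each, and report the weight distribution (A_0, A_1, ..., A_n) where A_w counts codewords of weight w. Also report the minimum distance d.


Weight distribution: A_0 = 1, A_2 = 3, A_3 = 6, A_4 = 1, A_5 = 2, A_6 = 3. Minimum distance d = 2.

Enumerate all 2^4 = 16 messages m ∈ F_2^4.
For each, compute codeword c = mG in F_2^7, then tally its weight.
  m = 0000 → c = 0000000, weight = 0.
  m = 1000 → c = 0001101, weight = 3.
  m = 0100 → c = 0111111, weight = 6.
  m = 1100 → c = 0110010, weight = 3.
  m = 0010 → c = 1010010, weight = 3.
  m = 1010 → c = 1011111, weight = 6.
  m = 0110 → c = 1101101, weight = 5.
  m = 1110 → c = 1100000, weight = 2.
  m = 0001 → c = 0010011, weight = 3.
  m = 1001 → c = 0011110, weight = 4.
  m = 0101 → c = 0101100, weight = 3.
  m = 1101 → c = 0100001, weight = 2.
  m = 0011 → c = 1000001, weight = 2.
  m = 1011 → c = 1001100, weight = 3.
  m = 0111 → c = 1111110, weight = 6.
  m = 1111 → c = 1110011, weight = 5.
Tally weights:
  weight 0: 1 codewords.
  weight 2: 3 codewords.
  weight 3: 6 codewords.
  weight 4: 1 codewords.
  weight 5: 2 codewords.
  weight 6: 3 codewords.
Minimum distance d = smallest w > 0 with A_w > 0 = 2.
Sanity: Σ A_w = 16 = 2^4 = 16 ✓.


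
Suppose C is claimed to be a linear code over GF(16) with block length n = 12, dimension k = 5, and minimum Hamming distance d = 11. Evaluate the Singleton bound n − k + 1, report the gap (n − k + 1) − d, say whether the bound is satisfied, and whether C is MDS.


Singleton RHS = n − k + 1 = 8, slack = -3, bound violated (no such code; not MDS).

Singleton bound: d ≤ n − k + 1.
Here n = 12, k = 5, so n − k + 1 = 8.
Given d = 11, check d ≤ 8: NO.
Slack = (n − k + 1) − d = -3.
The slack is negative: d = 11 exceeds n − k + 1 = 8 by 3, so the Singleton bound is violated and no linear [12, 5, 11]_16 code can exist. In particular it is not MDS (MDS requires d = n − k + 1 exactly).
Description: the claimed parameters are [12, 5, 11]_16; such a code would be impossible (violates the Singleton bound).
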